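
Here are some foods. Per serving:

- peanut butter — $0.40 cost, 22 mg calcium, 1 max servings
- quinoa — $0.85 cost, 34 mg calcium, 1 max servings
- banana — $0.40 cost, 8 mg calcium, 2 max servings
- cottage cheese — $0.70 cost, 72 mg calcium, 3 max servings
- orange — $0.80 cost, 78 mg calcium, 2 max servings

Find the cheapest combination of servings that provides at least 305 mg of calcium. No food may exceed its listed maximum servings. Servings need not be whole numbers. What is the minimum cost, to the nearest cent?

Cost per mg of calcium: cottage cheese $0.0097, orange $0.0103, peanut butter $0.0182, quinoa $0.0250, banana $0.0500.
Take 3 servings of cottage cheese: +216.0 mg calcium for $2.10 (total $2.10, still need 89.0 mg).
Take 1.141 servings of orange: +89.0 mg calcium for $0.91 (total $3.01, still need 0.0 mg).
Filling from the cheapest source first is optimal under one linear minimum: $3.01.

$3.01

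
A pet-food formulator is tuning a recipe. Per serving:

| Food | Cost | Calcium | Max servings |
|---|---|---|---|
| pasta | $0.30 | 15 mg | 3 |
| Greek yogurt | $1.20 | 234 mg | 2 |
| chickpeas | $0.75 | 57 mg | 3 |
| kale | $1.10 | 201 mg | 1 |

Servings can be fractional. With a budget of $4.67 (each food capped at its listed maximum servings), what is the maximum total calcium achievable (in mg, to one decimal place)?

757.9 mg

Calcium per dollar: Greek yogurt 195, kale 182.7, chickpeas 76, pasta 50.
Take 2 servings of Greek yogurt: spends $2.40, +468.0 mg calcium (running total 468.0 mg).
Take 1 serving of kale: spends $1.10, +201.0 mg calcium (running total 669.0 mg).
Take 1.56 servings of chickpeas: spends $1.17, +88.9 mg calcium (running total 757.9 mg).
Greedy by best ratio exhausts the cost allowance optimally: 757.9 mg.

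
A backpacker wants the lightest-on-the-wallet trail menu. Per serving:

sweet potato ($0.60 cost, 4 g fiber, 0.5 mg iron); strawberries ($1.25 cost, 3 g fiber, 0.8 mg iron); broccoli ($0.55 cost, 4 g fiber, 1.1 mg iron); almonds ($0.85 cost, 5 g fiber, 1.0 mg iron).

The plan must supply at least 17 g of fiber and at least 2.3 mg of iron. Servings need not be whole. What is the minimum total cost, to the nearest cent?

$2.34

The cheapest plan sits at a corner of the feasible region — with two constraints it uses at most two foods.
sweet potato only: max(17/4, 2.3/0.5) = 4.6 servings → $2.76.
strawberries only: max(17/3, 2.3/0.8) = 5.667 servings → $7.08.
broccoli only: max(17/4, 2.3/1.1) = 4.25 servings → $2.34.
almonds only: max(17/5, 2.3/1.0) = 3.4 servings → $2.89.
sweet potato + strawberries with both tight: 3.941 servings and 0.4118 servings → $2.88.
sweet potato + broccoli with both tight: 3.958 servings and 0.2917 servings → $2.54.
sweet potato + almonds with both tight: 3.667 servings and 0.4667 servings → $2.60.
strawberries + broccoli: intersection lies outside the first quadrant.
strawberries + almonds: intersection lies outside the first quadrant.
broccoli + almonds with both targets exact would need a negative amount; discard.
Cheapest feasible corner: $2.34.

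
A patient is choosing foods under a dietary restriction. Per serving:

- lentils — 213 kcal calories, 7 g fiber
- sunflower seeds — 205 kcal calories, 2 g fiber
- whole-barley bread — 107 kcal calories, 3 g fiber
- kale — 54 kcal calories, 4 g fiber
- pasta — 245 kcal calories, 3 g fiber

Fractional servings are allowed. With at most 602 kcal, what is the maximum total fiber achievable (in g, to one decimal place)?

Fiber per kcal: kale 0.07407, lentils 0.03286, whole-barley bread 0.02804, pasta 0.01224, sunflower seeds 0.009756.
With no serving limits, spend the whole calories allowance on kale: 602 kcal / 54 kcal × 4 g = 44.6 g.

44.6 g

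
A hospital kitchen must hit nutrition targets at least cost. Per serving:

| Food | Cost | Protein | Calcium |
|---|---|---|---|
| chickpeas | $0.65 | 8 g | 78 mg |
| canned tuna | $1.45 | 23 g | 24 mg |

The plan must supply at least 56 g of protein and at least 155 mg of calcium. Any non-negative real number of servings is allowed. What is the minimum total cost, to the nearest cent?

Check every corner: each single food scaled to meet both minima, and each pair solved so both constraints bind.
chickpeas only: max(56/8, 155/78) = 7 servings → $4.55.
canned tuna only: max(56/23, 155/24) = 6.458 servings → $9.36.
chickpeas + canned tuna with both tight: 1.386 servings and 1.953 servings → $3.73.
Cheapest feasible corner: $3.73.

$3.73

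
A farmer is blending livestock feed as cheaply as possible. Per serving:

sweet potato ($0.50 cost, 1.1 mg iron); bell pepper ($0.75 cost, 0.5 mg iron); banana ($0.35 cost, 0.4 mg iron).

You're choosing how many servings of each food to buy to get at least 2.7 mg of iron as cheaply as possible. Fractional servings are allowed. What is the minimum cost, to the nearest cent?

$1.23

Cost per mg of iron: sweet potato $0.4545, banana $0.8750, bell pepper $1.5000.
With no serving limits, use only sweet potato: 2.7 mg / 1.1 mg = 2.455 servings × $0.50 = $1.23.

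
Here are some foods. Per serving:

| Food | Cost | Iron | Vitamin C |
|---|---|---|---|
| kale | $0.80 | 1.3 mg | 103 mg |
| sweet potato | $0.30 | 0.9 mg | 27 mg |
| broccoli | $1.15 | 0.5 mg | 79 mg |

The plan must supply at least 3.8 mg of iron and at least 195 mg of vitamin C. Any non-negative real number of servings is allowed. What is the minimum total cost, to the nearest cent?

kale only: max(3.8/1.3, 195/103) = 2.923 servings → $2.34.
sweet potato only: max(3.8/0.9, 195/27) = 7.222 servings → $2.17.
broccoli only: max(3.8/0.5, 195/79) = 7.6 servings → $8.74.
kale + sweet potato with both tight: 1.266 servings and 2.394 servings → $1.73.
kale + broccoli: the both-tight solution has a negative serving — not a feasible corner.
sweet potato + broccoli with both tight: 3.519 servings and 1.266 servings → $2.51.
Cheapest feasible corner: $1.73.

$1.73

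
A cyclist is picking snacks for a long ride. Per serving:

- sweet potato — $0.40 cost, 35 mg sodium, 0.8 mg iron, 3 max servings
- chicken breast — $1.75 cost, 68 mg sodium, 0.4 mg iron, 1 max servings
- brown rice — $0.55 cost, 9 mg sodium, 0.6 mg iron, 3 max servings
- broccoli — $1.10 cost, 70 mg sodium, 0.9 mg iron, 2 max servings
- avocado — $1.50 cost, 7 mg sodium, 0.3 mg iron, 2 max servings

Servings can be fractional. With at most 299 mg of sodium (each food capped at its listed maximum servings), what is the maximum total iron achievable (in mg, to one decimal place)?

Iron per mg sodium: brown rice 0.06667, avocado 0.04286, sweet potato 0.02286, broccoli 0.01286, chicken breast 0.005882.
Take 3 servings of brown rice: uses 27 mg sodium, +1.8 mg iron (running total 1.8 mg).
Take 2 servings of avocado: uses 14 mg sodium, +0.6 mg iron (running total 2.4 mg).
Take 3 servings of sweet potato: uses 105 mg sodium, +2.4 mg iron (running total 4.8 mg).
Take 2 servings of broccoli: uses 140 mg sodium, +1.8 mg iron (running total 6.6 mg).
Take 0.1912 servings of chicken breast: uses 13 mg sodium, +0.1 mg iron (running total 6.7 mg).
Filling greedily by iron-per-mg sodium is optimal for one linear limit, giving 6.7 mg.

6.7 mg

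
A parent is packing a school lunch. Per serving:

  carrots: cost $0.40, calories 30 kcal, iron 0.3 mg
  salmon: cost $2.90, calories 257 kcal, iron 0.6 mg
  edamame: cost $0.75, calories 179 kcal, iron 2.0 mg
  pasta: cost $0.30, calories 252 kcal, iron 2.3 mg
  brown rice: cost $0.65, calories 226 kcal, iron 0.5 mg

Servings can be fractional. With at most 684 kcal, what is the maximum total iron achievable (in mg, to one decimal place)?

7.6 mg

Iron per kcal: edamame 0.01117, carrots 0.01, pasta 0.009127, salmon 0.002335, brown rice 0.002212.
With no serving limits, spend the whole calories allowance on edamame: 684 kcal / 179 kcal × 2.0 mg = 7.6 mg.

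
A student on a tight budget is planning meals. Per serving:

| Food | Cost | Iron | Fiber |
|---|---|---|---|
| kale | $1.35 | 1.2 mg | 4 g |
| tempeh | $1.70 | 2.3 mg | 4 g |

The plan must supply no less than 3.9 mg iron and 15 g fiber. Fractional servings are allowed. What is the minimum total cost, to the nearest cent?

This is a tiny linear program; its minimum lies at a vertex of the feasible set. List the vertices and price them.
kale only: max(3.9/1.2, 15/4) = 3.75 servings → $5.06.
tempeh only: max(3.9/2.3, 15/4) = 3.75 servings → $6.38.
kale + tempeh: the both-tight solution has a negative serving — not a feasible corner.
Cheapest feasible corner: $5.06.

$5.06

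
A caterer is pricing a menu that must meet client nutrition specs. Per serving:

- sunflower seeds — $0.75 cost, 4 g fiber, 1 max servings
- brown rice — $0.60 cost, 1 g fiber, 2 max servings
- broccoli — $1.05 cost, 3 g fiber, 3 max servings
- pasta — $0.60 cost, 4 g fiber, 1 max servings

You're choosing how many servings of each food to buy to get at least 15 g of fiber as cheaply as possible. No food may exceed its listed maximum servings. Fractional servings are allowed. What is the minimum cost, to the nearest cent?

$3.80

Cost per g of fiber: pasta $0.1500, sunflower seeds $0.1875, broccoli $0.3500, brown rice $0.6000.
Take 1 serving of pasta: +4.0 g fiber for $0.60 (total $0.60, still need 11.0 g).
Take 1 serving of sunflower seeds: +4.0 g fiber for $0.75 (total $1.35, still need 7.0 g).
Take 2.333 servings of broccoli: +7.0 g fiber for $2.45 (total $3.80, still need 0.0 g).
Greedy by cheapest-per-g is optimal for a single linear constraint, so the minimum cost is $3.80.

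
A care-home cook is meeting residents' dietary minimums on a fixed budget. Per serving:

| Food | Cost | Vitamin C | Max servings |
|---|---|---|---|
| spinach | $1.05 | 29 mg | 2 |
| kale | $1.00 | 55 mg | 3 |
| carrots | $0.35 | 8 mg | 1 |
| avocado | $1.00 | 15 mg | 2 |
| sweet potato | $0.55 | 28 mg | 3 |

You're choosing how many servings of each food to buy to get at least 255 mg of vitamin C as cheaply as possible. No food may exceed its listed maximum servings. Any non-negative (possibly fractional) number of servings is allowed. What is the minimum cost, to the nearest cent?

$4.87

Cost per mg of vitamin C: kale $0.0182, sweet potato $0.0196, spinach $0.0362, carrots $0.0437, avocado $0.0667.
Take 3 servings of kale: +165.0 mg vitamin C for $3.00 (total $3.00, still need 90.0 mg).
Take 3 servings of sweet potato: +84.0 mg vitamin C for $1.65 (total $4.65, still need 6.0 mg).
Take 0.2069 servings of spinach: +6.0 mg vitamin C for $0.22 (total $4.87, still need 0.0 mg).
Filling from the cheapest source first is optimal under one linear minimum: $4.87.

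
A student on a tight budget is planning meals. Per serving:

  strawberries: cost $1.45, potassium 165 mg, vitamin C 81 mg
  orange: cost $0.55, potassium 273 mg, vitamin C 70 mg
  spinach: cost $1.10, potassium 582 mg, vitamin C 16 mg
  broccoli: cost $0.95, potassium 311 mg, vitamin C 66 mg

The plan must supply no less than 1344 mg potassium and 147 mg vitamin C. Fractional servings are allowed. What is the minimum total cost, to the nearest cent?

$2.60

strawberries only: max(1344/165, 147/81) = 8.145 servings → $11.81.
orange only: max(1344/273, 147/70) = 4.923 servings → $2.71.
spinach only: max(1344/582, 147/16) = 9.188 servings → $10.11.
broccoli only: max(1344/311, 147/66) = 4.322 servings → $4.11.
strawberries + orange with both targets exact would need a negative amount; discard.
strawberries + spinach with both tight: 1.439 servings and 1.901 servings → $4.18.
strawberries + broccoli: intersection lies outside the first quadrant.
orange + spinach with both tight: 1.761 servings and 1.483 servings → $2.60.
orange + broccoli with both targets exact would need a negative amount; discard.
spinach + broccoli with both tight: 1.286 servings and 1.916 servings → $3.23.
Cheapest feasible corner: $2.60.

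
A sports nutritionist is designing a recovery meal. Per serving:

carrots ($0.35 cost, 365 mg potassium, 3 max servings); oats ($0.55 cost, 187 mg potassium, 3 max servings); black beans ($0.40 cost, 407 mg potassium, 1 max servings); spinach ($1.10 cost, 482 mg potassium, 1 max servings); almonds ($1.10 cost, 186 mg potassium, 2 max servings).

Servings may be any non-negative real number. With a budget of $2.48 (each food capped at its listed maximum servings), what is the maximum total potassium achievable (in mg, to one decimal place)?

Potassium per dollar: carrots 1043, black beans 1018, spinach 438.2, oats 340, almonds 169.1.
Take 3 servings of carrots: spends $1.05, +1095.0 mg potassium (running total 1095.0 mg).
Take 1 serving of black beans: spends $0.40, +407.0 mg potassium (running total 1502.0 mg).
Take 0.9364 servings of spinach: spends $1.03, +451.3 mg potassium (running total 1953.3 mg).
Greedy by best ratio exhausts the cost allowance optimally: 1953.3 mg.

1953.3 mg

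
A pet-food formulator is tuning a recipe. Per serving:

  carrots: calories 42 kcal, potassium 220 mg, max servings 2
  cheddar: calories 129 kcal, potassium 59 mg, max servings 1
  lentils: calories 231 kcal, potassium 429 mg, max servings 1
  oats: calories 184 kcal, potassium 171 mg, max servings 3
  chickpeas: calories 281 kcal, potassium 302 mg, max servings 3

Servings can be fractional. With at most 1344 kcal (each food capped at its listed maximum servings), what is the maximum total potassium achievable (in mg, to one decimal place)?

1947.9 mg

Potassium per kcal: carrots 5.238, lentils 1.857, chickpeas 1.075, oats 0.9293, cheddar 0.4574.
Take 2 servings of carrots: uses 84 kcal, +440.0 mg potassium (running total 440.0 mg).
Take 1 serving of lentils: uses 231 kcal, +429.0 mg potassium (running total 869.0 mg).
Take 3 servings of chickpeas: uses 843 kcal, +906.0 mg potassium (running total 1775.0 mg).
Take 1.011 servings of oats: uses 186 kcal, +172.9 mg potassium (running total 1947.9 mg).
Filling greedily by potassium-per-kcal is optimal for one linear limit, giving 1947.9 mg.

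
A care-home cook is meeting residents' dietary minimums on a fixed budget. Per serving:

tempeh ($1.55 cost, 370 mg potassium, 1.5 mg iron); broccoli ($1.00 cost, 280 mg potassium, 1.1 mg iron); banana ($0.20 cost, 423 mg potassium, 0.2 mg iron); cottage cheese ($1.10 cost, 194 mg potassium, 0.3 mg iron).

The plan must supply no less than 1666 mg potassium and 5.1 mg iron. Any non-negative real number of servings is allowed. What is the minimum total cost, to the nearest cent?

A basic optimal solution has at most two foods positive. Try each food alone and each pair with both targets met exactly.
tempeh only: max(1666/370, 5.1/1.5) = 4.503 servings → $6.98.
broccoli only: max(1666/280, 5.1/1.1) = 5.95 servings → $5.95.
banana only: max(1666/423, 5.1/0.2) = 25.5 servings → $5.10.
cottage cheese only: max(1666/194, 5.1/0.3) = 17 servings → $18.70.
tempeh + broccoli: intersection lies outside the first quadrant.
tempeh + banana with both tight: 3.254 servings and 1.092 servings → $5.26.
tempeh + cottage cheese with both tight: 2.72 servings and 3.4 servings → $7.96.
broccoli + banana with both tight: 4.457 servings and 0.9885 servings → $4.65.
broccoli + cottage cheese with both tight: 3.784 servings and 3.127 servings → $7.22.
banana + cottage cheese: intersection lies outside the first quadrant.
Cheapest feasible corner: $4.65.

$4.65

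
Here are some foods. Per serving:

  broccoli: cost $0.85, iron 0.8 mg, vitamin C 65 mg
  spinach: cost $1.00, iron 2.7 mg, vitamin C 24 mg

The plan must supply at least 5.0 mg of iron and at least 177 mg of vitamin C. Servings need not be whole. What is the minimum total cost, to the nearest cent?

$3.12

With two linear requirements the optimum uses one or two foods; enumerate the corners.
broccoli only: max(5.0/0.8, 177/65) = 6.25 servings → $5.31.
spinach only: max(5.0/2.7, 177/24) = 7.375 servings → $7.38.
broccoli + spinach with both tight: 2.29 servings and 1.173 servings → $3.12.
The minimum over all feasible corners is $3.12.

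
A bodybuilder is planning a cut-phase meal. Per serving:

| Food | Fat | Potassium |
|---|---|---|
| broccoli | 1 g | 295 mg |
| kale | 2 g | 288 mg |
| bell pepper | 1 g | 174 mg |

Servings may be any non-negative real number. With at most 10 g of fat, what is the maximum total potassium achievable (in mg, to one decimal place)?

Potassium per g fat: broccoli 295, bell pepper 174, kale 144.
With no serving limits, spend the whole fat allowance on broccoli: 10 g / 1 g × 295 mg = 2950.0 mg.

2950.0 mg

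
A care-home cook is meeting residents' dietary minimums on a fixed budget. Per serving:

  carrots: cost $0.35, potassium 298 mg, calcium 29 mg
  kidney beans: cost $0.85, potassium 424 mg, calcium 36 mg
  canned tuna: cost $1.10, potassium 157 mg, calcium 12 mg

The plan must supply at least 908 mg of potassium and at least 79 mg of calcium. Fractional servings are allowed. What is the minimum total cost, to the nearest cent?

Check every corner: each single food scaled to meet both minima, and each pair solved so both constraints bind.
carrots only: max(908/298, 79/29) = 3.047 servings → $1.07.
kidney beans only: max(908/424, 79/36) = 2.194 servings → $1.87.
canned tuna only: max(908/157, 79/12) = 6.583 servings → $7.24.
carrots + kidney beans with both tight: 0.5153 servings and 1.779 servings → $1.69.
carrots + canned tuna with both tight: 1.542 servings and 2.856 servings → $3.68.
kidney beans + canned tuna: intersection lies outside the first quadrant.
The minimum over all feasible corners is $1.07.

$1.07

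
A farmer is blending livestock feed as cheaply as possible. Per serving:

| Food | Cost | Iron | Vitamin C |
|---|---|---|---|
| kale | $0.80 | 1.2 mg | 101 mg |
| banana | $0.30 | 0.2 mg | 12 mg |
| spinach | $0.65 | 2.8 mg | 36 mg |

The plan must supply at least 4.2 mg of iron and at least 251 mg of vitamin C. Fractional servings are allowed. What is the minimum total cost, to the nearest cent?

$2.18

For a min-cost LP with two ≥-constraints, a basic feasible solution has at most two positive variables.
kale only: max(4.2/1.2, 251/101) = 3.5 servings → $2.80.
banana only: max(4.2/0.2, 251/12) = 21 servings → $6.30.
spinach only: max(4.2/2.8, 251/36) = 6.972 servings → $4.53.
kale + banana with both targets exact would need a negative amount; discard.
kale + spinach with both tight: 2.302 servings and 0.5134 servings → $2.18.
banana + spinach with both tight: 20.89 servings and 0.007576 servings → $6.27.
Cheapest feasible corner: $2.18.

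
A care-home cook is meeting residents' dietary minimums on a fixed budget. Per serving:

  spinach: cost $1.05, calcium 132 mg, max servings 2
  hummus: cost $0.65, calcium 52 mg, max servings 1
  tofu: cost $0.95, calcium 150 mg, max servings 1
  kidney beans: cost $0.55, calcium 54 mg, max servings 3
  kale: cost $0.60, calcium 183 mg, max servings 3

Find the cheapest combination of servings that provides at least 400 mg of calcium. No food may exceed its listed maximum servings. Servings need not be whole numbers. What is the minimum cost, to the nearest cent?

$1.31

Cost per mg of calcium: kale $0.0033, tofu $0.0063, spinach $0.0080, kidney beans $0.0102, hummus $0.0125.
Take 2.186 servings of kale: +400.0 mg calcium for $1.31 (total $1.31, still need 0.0 mg).
Filling from the cheapest source first is optimal under one linear minimum: $1.31.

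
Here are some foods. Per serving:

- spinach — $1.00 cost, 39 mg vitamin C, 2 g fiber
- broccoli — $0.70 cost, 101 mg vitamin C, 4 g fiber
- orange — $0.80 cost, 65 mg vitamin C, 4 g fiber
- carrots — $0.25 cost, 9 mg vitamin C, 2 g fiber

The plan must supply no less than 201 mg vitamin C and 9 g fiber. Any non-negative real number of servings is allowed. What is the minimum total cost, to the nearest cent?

$1.51

With two linear requirements the optimum uses one or two foods; enumerate the corners.
spinach only: max(201/39, 9/2) = 5.154 servings → $5.15.
broccoli only: max(201/101, 9/4) = 2.25 servings → $1.57.
orange only: max(201/65, 9/4) = 3.092 servings → $2.47.
carrots only: max(201/9, 9/2) = 22.33 servings → $5.58.
spinach + broccoli with both tight: 2.283 servings and 1.109 servings → $3.06.
spinach + orange: intersection lies outside the first quadrant.
spinach + carrots: intersection lies outside the first quadrant.
broccoli + orange with both tight: 1.521 servings and 0.7292 servings → $1.65.
broccoli + carrots with both tight: 1.934 servings and 0.6325 servings → $1.51.
orange + carrots with both targets exact would need a negative amount; discard.
Cheapest feasible corner: $1.51.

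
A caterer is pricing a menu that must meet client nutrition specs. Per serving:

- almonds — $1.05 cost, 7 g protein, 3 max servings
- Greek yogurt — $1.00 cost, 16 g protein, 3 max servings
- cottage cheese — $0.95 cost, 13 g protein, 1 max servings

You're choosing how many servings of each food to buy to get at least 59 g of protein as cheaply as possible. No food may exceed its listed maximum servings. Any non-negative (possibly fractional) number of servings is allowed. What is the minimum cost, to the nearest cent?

$3.80

Cost per g of protein: Greek yogurt $0.0625, cottage cheese $0.0731, almonds $0.1500.
Take 3 servings of Greek yogurt: +48.0 g protein for $3.00 (total $3.00, still need 11.0 g).
Take 0.8462 servings of cottage cheese: +11.0 g protein for $0.80 (total $3.80, still need 0.0 g).
Filling from the cheapest source first is optimal under one linear minimum: $3.80.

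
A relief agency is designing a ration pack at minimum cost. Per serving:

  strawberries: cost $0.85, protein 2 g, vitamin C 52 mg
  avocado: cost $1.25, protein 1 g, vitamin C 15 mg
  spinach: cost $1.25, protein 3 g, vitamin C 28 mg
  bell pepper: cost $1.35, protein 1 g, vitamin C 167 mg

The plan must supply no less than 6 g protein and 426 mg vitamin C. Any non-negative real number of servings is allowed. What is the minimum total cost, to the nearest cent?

$4.32

This is a tiny linear program; its minimum lies at a vertex of the feasible set. List the vertices and price them.
strawberries only: max(6/2, 426/52) = 8.192 servings → $6.96.
avocado only: max(6/1, 426/15) = 28.4 servings → $35.50.
spinach only: max(6/3, 426/28) = 15.21 servings → $19.02.
bell pepper only: max(6/1, 426/167) = 6 servings → $8.10.
strawberries + avocado: intersection lies outside the first quadrant.
strawberries + spinach with both targets exact would need a negative amount; discard.
strawberries + bell pepper with both tight: 2.043 servings and 1.915 servings → $4.32.
avocado + spinach with both targets exact would need a negative amount; discard.
avocado + bell pepper with both tight: 3.789 servings and 2.211 servings → $7.72.
spinach + bell pepper with both tight: 1.218 servings and 2.347 servings → $4.69.
The minimum over all feasible corners is $4.32.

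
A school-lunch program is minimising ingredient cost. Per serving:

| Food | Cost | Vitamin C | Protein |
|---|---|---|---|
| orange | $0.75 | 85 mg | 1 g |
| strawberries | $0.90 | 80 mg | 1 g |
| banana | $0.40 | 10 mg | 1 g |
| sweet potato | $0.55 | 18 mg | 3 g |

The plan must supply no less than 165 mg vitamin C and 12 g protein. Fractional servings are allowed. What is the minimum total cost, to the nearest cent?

$2.87

Minimising a linear cost over {vitamin C ≥ 165, protein ≥ 12, servings ≥ 0} — the optimum is at a vertex, using one or two foods.
orange only: max(165/85, 12/1) = 12 servings → $9.00.
strawberries only: max(165/80, 12/1) = 12 servings → $10.80.
banana only: max(165/10, 12/1) = 16.5 servings → $6.60.
sweet potato only: max(165/18, 12/3) = 9.167 servings → $5.04.
orange + strawberries: the both-tight solution has a negative serving — not a feasible corner.
orange + banana with both tight: 0.6 servings and 11.4 servings → $5.01.
orange + sweet potato with both tight: 1.177 servings and 3.608 servings → $2.87.
strawberries + banana with both tight: 0.6429 servings and 11.36 servings → $5.12.
strawberries + sweet potato with both tight: 1.257 servings and 3.581 servings → $3.10.
banana + sweet potato with both targets exact would need a negative amount; discard.
So the least-cost plan costs $2.87.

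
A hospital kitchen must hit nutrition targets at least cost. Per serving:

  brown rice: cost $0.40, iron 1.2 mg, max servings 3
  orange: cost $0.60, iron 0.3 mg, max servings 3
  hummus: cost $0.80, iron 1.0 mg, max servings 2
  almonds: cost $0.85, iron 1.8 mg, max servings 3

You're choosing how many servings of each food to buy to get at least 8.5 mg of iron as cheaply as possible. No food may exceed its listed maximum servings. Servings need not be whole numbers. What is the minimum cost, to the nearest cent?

$3.51

Cost per mg of iron: brown rice $0.3333, almonds $0.4722, hummus $0.8000, orange $2.0000.
Take 3 servings of brown rice: +3.6 mg iron for $1.20 (total $1.20, still need 4.9 mg).
Take 2.722 servings of almonds: +4.9 mg iron for $2.31 (total $3.51, still need 0.0 mg).
Filling from the cheapest source first is optimal under one linear minimum: $3.51.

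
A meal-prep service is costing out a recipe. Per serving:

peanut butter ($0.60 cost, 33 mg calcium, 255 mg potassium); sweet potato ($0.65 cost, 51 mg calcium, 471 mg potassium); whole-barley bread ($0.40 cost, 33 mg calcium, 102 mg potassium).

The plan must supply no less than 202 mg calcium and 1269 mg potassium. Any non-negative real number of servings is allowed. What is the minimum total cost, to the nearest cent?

$2.51

An LP optimum is at a vertex; with two nutrient constraints at most two foods are used. Check each candidate.
peanut butter only: max(202/33, 1269/255) = 6.121 servings → $3.67.
sweet potato only: max(202/51, 1269/471) = 3.961 servings → $2.57.
whole-barley bread only: max(202/33, 1269/102) = 12.44 servings → $4.98.
peanut butter + sweet potato: the both-tight solution has a negative serving — not a feasible corner.
peanut butter + whole-barley bread with both tight: 4.213 servings and 1.908 servings → $3.29.
sweet potato + whole-barley bread with both tight: 2.057 servings and 2.942 servings → $2.51.
Cheapest feasible corner: $2.51.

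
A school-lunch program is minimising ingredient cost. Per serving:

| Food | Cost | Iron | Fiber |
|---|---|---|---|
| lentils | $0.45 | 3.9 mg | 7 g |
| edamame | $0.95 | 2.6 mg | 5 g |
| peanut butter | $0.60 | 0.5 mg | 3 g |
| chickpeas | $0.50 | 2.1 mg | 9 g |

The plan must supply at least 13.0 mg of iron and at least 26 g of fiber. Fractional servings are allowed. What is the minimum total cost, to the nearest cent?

$1.63

Check every corner: each single food scaled to meet both minima, and each pair solved so both constraints bind.
lentils only: max(13.0/3.9, 26/7) = 3.714 servings → $1.67.
edamame only: max(13.0/2.6, 26/5) = 5.2 servings → $4.94.
peanut butter only: max(13.0/0.5, 26/3) = 26 servings → $15.60.
chickpeas only: max(13.0/2.1, 26/9) = 6.19 servings → $3.10.
lentils + edamame: intersection lies outside the first quadrant.
lentils + peanut butter with both tight: 3.171 servings and 1.268 servings → $2.19.
lentils + chickpeas with both tight: 3.059 servings and 0.5098 servings → $1.63.
edamame + peanut butter with both tight: 4.906 servings and 0.4906 servings → $4.95.
edamame + chickpeas with both tight: 4.837 servings and 0.2016 servings → $4.70.
peanut butter + chickpeas: intersection lies outside the first quadrant.
Cheapest feasible corner: $1.63.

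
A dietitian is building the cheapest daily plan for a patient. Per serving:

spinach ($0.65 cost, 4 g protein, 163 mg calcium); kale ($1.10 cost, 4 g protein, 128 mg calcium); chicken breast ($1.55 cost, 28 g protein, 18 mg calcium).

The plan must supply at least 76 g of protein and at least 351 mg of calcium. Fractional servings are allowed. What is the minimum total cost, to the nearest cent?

$5.01

With two linear requirements the optimum uses one or two foods; enumerate the corners.
spinach only: max(76/4, 351/163) = 19 servings → $12.35.
kale only: max(76/4, 351/128) = 19 servings → $20.90.
chicken breast only: max(76/28, 351/18) = 19.5 servings → $30.23.
spinach + kale: the both-tight solution has a negative serving — not a feasible corner.
spinach + chicken breast with both tight: 1.883 servings and 2.445 servings → $5.01.
kale + chicken breast with both tight: 2.409 servings and 2.37 servings → $6.32.
So the least-cost plan costs $5.01.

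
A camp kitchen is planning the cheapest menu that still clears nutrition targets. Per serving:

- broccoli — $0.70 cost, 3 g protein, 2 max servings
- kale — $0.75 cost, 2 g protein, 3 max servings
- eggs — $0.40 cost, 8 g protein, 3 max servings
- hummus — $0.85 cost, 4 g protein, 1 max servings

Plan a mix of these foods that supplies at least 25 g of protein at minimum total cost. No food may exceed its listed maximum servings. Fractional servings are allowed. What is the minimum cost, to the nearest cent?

$1.41

Cost per g of protein: eggs $0.0500, hummus $0.2125, broccoli $0.2333, kale $0.3750.
Take 3 servings of eggs: +24.0 g protein for $1.20 (total $1.20, still need 1.0 g).
Take 0.25 servings of hummus: +1.0 g protein for $0.21 (total $1.41, still need 0.0 g).
Greedy by cheapest-per-g is optimal for a single linear constraint, so the minimum cost is $1.41.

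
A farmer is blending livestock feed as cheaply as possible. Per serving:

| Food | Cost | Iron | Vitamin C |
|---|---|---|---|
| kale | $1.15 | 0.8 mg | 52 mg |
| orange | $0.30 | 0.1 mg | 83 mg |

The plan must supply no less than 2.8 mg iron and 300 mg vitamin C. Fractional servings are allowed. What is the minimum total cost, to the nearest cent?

$4.27

kale only: max(2.8/0.8, 300/52) = 5.769 servings → $6.63.
orange only: max(2.8/0.1, 300/83) = 28 servings → $8.40.
kale + orange with both tight: 3.307 servings and 1.542 servings → $4.27.
Cheapest feasible corner: $4.27.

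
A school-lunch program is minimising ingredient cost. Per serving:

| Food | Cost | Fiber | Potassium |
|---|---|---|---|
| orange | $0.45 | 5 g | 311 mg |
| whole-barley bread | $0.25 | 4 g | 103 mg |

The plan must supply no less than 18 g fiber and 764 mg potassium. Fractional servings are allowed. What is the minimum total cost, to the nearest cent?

Check every corner: each single food scaled to meet both minima, and each pair solved so both constraints bind.
orange only: max(18/5, 764/311) = 3.6 servings → $1.62.
whole-barley bread only: max(18/4, 764/103) = 7.417 servings → $1.85.
orange + whole-barley bread with both tight: 1.649 servings and 2.439 servings → $1.35.
So the least-cost plan costs $1.35.

$1.35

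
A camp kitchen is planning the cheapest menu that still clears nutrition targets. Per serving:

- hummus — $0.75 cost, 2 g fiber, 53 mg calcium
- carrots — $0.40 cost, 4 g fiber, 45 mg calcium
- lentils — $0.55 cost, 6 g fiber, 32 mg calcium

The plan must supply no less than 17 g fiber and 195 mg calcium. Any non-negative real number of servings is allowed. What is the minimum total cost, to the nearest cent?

Compare the cost at each extreme point of the feasible region.
hummus only: max(17/2, 195/53) = 8.5 servings → $6.38.
carrots only: max(17/4, 195/45) = 4.333 servings → $1.73.
lentils only: max(17/6, 195/32) = 6.094 servings → $3.35.
hummus + carrots with both tight: 0.123 servings and 4.189 servings → $1.77.
hummus + lentils with both tight: 2.465 servings and 2.012 servings → $2.95.
carrots + lentils with both targets exact would need a negative amount; discard.
So the least-cost plan costs $1.73.

$1.73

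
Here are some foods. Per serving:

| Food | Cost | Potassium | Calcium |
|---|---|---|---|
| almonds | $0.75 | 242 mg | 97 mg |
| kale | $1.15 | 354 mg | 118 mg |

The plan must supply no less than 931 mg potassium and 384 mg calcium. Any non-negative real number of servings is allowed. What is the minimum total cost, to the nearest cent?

For a min-cost LP with two ≥-constraints, a basic feasible solution has at most two positive variables.
almonds only: max(931/242, 384/97) = 3.959 servings → $2.97.
kale only: max(931/354, 384/118) = 3.254 servings → $3.74.
almonds + kale with both targets exact would need a negative amount; discard.
So the least-cost plan costs $2.97.

$2.97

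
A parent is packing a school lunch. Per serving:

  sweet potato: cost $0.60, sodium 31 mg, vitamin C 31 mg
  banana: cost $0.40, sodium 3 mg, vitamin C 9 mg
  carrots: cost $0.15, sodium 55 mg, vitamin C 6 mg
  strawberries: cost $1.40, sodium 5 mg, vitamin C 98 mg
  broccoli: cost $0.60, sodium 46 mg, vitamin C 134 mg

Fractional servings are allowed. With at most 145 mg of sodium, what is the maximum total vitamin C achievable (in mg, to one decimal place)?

2842.0 mg

Vitamin C per mg sodium: strawberries 19.6, banana 3, broccoli 2.913, sweet potato 1, carrots 0.1091.
With no serving limits, spend the whole sodium allowance on strawberries: 145 mg / 5 mg × 98 mg = 2842.0 mg.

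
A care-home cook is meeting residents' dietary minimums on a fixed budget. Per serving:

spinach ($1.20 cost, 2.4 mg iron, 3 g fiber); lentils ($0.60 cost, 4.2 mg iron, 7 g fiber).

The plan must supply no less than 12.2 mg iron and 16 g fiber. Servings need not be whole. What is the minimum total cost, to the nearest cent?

$1.74

Two binding constraints pin down two serving amounts, so the optimal mix uses at most two foods. The candidates are each food alone (scaled to the tighter of iron/fiber) and each pair with both constraints tight.
spinach only: max(12.2/2.4, 16/3) = 5.333 servings → $6.40.
lentils only: max(12.2/4.2, 16/7) = 2.905 servings → $1.74.
spinach + lentils with both tight: 4.333 servings and 0.4286 servings → $5.46.
Cheapest feasible corner: $1.74.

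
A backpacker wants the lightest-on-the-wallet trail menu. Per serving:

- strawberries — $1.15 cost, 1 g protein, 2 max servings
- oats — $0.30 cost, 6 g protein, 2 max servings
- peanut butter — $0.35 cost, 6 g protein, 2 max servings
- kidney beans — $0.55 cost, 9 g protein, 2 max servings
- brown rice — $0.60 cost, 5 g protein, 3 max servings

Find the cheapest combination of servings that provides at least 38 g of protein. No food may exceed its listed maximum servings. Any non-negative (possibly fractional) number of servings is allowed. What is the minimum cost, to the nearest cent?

$2.16

Cost per g of protein: oats $0.0500, peanut butter $0.0583, kidney beans $0.0611, brown rice $0.1200, strawberries $1.1500.
Take 2 servings of oats: +12.0 g protein for $0.60 (total $0.60, still need 26.0 g).
Take 2 servings of peanut butter: +12.0 g protein for $0.70 (total $1.30, still need 14.0 g).
Take 1.556 servings of kidney beans: +14.0 g protein for $0.86 (total $2.16, still need 0.0 g).
Greedy by cheapest-per-g is optimal for a single linear constraint, so the minimum cost is $2.16.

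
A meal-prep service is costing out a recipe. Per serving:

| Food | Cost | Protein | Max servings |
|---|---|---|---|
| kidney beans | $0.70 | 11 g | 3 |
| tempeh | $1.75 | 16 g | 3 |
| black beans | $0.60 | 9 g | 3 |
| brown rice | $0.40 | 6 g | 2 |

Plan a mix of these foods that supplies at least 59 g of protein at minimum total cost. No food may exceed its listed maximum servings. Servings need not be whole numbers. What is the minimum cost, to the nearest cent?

$3.83

Cost per g of protein: kidney beans $0.0636, black beans $0.0667, brown rice $0.0667, tempeh $0.1094.
Take 3 servings of kidney beans: +33.0 g protein for $2.10 (total $2.10, still need 26.0 g).
Take 2.889 servings of black beans: +26.0 g protein for $1.73 (total $3.83, still need 0.0 g).
Filling from the cheapest source first is optimal under one linear minimum: $3.83.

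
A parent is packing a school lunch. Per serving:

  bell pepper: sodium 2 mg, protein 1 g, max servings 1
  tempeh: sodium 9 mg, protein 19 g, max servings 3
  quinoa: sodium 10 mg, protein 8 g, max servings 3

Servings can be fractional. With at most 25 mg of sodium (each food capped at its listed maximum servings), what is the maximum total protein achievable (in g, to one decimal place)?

Protein per mg sodium: tempeh 2.111, quinoa 0.8, bell pepper 0.5.
Take 2.778 servings of tempeh: uses 25 mg sodium, +52.8 g protein (running total 52.8 g).
Filling greedily by protein-per-mg sodium is optimal for one linear limit, giving 52.8 g.

52.8 g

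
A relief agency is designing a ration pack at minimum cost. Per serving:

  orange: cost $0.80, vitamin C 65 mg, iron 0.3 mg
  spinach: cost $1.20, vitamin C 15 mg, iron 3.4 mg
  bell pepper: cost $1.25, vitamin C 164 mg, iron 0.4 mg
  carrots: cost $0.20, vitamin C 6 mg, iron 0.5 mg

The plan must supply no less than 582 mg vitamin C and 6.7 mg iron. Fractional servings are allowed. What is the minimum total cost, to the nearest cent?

$6.11

This is a tiny linear program; its minimum lies at a vertex of the feasible set. List the vertices and price them.
orange only: max(582/65, 6.7/0.3) = 22.33 servings → $17.87.
spinach only: max(582/15, 6.7/3.4) = 38.8 servings → $46.56.
bell pepper only: max(582/164, 6.7/0.4) = 16.75 servings → $20.94.
carrots only: max(582/6, 6.7/0.5) = 97 servings → $19.40.
orange + spinach with both tight: 8.676 servings and 1.205 servings → $8.39.
orange + bell pepper: the both-tight solution has a negative serving — not a feasible corner.
orange + carrots with both tight: 8.169 servings and 8.498 servings → $8.24.
spinach + bell pepper with both tight: 1.57 servings and 3.405 servings → $6.14.
spinach + carrots with both targets exact would need a negative amount; discard.
bell pepper + carrots with both tight: 3.151 servings and 10.88 servings → $6.11.
So the least-cost plan costs $6.11.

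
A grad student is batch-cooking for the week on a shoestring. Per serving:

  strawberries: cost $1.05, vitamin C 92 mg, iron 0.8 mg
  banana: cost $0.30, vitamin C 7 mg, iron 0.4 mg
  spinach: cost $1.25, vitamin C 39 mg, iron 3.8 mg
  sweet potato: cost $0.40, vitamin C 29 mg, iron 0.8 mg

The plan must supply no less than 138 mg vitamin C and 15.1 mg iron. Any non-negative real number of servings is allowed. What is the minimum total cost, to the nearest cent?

$4.97

strawberries only: max(138/92, 15.1/0.8) = 18.88 servings → $19.82.
banana only: max(138/7, 15.1/0.4) = 37.75 servings → $11.32.
spinach only: max(138/39, 15.1/3.8) = 3.974 servings → $4.97.
sweet potato only: max(138/29, 15.1/0.8) = 18.88 servings → $7.55.
strawberries + banana: intersection lies outside the first quadrant.
strawberries + spinach with both targets exact would need a negative amount; discard.
strawberries + sweet potato: intersection lies outside the first quadrant.
banana + spinach with both targets exact would need a negative amount; discard.
banana + sweet potato: the both-tight solution has a negative serving — not a feasible corner.
spinach + sweet potato: intersection lies outside the first quadrant.
So the least-cost plan costs $4.97.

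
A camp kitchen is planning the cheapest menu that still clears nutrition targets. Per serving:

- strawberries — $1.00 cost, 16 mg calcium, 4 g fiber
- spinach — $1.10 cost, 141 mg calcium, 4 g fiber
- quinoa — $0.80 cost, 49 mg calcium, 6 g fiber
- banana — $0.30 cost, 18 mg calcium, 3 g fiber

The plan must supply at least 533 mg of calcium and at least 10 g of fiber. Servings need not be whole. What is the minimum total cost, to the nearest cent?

$4.16

Check every corner: each single food scaled to meet both minima, and each pair solved so both constraints bind.
strawberries only: max(533/16, 10/4) = 33.31 servings → $33.31.
spinach only: max(533/141, 10/4) = 3.78 servings → $4.16.
quinoa only: max(533/49, 10/6) = 10.88 servings → $8.70.
banana only: max(533/18, 10/3) = 29.61 servings → $8.88.
strawberries + spinach: intersection lies outside the first quadrant.
strawberries + quinoa with both targets exact would need a negative amount; discard.
strawberries + banana: the both-tight solution has a negative serving — not a feasible corner.
spinach + quinoa: intersection lies outside the first quadrant.
spinach + banana with both targets exact would need a negative amount; discard.
quinoa + banana: the both-tight solution has a negative serving — not a feasible corner.
The minimum over all feasible corners is $4.16.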